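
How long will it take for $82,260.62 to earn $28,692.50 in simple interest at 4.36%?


Rearrange the simple interest formula for t:
I = P × r × t  ⇒  t = I / (P × r)
t = $28,692.50 / ($82,260.62 × 0.0436)
t = 8

t = I/(P×r) = 8 years


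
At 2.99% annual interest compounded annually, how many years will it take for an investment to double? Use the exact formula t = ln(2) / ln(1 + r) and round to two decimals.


Doubling condition: (1 + r)^t = 2
Take ln of both sides: t × ln(1 + r) = ln(2)
t = ln(2) / ln(1 + r)
t = 0.693147 / 0.029462
t = 23.53

t = ln(2) / ln(1 + r) = 23.53 years


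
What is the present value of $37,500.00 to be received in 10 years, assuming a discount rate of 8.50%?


Present value formula: PV = FV / (1 + r)^t
PV = $37,500.00 / (1 + 0.085)^10
PV = $37,500.00 / 2.2609834
PV = $16,585.70

PV = FV / (1 + r)^t = $16,585.70


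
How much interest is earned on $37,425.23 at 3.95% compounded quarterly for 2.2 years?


Compound interest earned = final amount − principal.
A = P(1 + r/n)^(nt) = $37,425.23 × (1 + 0.0395/4)^(4 × 2.2) = $40,805.58
Interest = A − P = $40,805.58 − $37,425.23 = $3,380.35

Interest = A - P = $3,380.35


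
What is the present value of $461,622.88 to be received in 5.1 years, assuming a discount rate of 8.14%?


Present value formula: PV = FV / (1 + r)^t
PV = $461,622.88 / (1 + 0.0814)^5.1
PV = $461,622.88 / 1.49049479
PV = $309,711.17

PV = FV / (1 + r)^t = $309,711.17


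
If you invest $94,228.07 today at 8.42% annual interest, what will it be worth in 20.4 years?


Future value formula: FV = PV × (1 + r)^t
FV = $94,228.07 × (1 + 0.0842)^20.4
FV = $94,228.07 × 5.2027364
FV = $490,243.81

FV = PV × (1 + r)^t = $490,243.81


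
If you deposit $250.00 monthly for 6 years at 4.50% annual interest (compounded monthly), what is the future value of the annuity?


Future value of an ordinary annuity: FV = PMT × ((1 + r)^n − 1) / r
Monthly rate r = 0.045/12 = 0.00375, n = 72
FV = $250.00 × ((1 + 0.045/12)^72 − 1) / (0.045/12)
FV = $250.00 × 82.480827
FV = $20,620.21

FV = PMT × ((1+r)^n - 1)/r = $20,620.21


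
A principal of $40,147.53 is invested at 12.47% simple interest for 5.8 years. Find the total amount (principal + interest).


Total amount formula: A = P(1 + rt) = P + P·r·t
Interest: I = P × r × t = $40,147.53 × 0.1247 × 5.8 = $29,037.10
A = P + I = $40,147.53 + $29,037.10 = $69,184.63

A = P + I = P(1 + rt) = $69,184.63


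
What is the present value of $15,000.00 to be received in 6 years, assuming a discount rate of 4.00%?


Present value formula: PV = FV / (1 + r)^t
PV = $15,000.00 / (1 + 0.04)^6
PV = $15,000.00 / 1.265319
PV = $11,854.72

PV = FV / (1 + r)^t = $11,854.72


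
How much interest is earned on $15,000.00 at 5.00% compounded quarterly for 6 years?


Compound interest earned = final amount − principal.
A = P(1 + r/n)^(nt) = $15,000.00 × (1 + 0.05/4)^(4 × 6) = $20,210.27
Interest = A − P = $20,210.27 − $15,000.00 = $5,210.27

Interest = A - P = $5,210.27


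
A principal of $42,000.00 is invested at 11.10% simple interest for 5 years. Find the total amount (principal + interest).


Total amount formula: A = P(1 + rt) = P + P·r·t
Interest: I = P × r × t = $42,000.00 × 0.111 × 5 = $23,310.00
A = P + I = $42,000.00 + $23,310.00 = $65,310.00

A = P + I = P(1 + rt) = $65,310.00


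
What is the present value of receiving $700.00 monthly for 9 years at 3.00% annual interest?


Present value of an ordinary annuity: PV = PMT × (1 − (1 + r)^(−n)) / r
Monthly rate r = 0.03/12 = 0.0025, n = 108
PV = $700.00 × (1 − (1 + 0.03/12)^(−108)) / (0.03/12)
PV = $700.00 × 94.545300
PV = $66,181.71

PV = PMT × (1-(1+r)^(-n))/r = $66,181.71


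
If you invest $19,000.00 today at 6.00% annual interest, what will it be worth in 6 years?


Future value formula: FV = PV × (1 + r)^t
FV = $19,000.00 × (1 + 0.06)^6
FV = $19,000.00 × 1.418519
FV = $26,951.86

FV = PV × (1 + r)^t = $26,951.86


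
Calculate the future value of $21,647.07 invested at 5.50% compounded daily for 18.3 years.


Compound interest formula: A = P(1 + r/n)^(nt)
A = $21,647.07 × (1 + 0.055/365)^(365 × 18.3)
Growth factor: (1 + 0.055/365)^6679.5 = 2.7358008
A = $21,647.07 × 2.7358008
A = $59,222.07

A = P(1 + r/n)^(nt) = $59,222.07


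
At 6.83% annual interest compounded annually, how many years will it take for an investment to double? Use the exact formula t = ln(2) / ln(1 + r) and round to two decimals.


Doubling condition: (1 + r)^t = 2
Take ln of both sides: t × ln(1 + r) = ln(2)
t = ln(2) / ln(1 + r)
t = 0.693147 / 0.066069
t = 10.49

t = ln(2) / ln(1 + r) = 10.49 years


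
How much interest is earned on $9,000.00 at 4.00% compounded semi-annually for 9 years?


Compound interest earned = final amount − principal.
A = P(1 + r/n)^(nt) = $9,000.00 × (1 + 0.04/2)^(2 × 9) = $12,854.22
Interest = A − P = $12,854.22 − $9,000.00 = $3,854.22

Interest = A - P = $3,854.22


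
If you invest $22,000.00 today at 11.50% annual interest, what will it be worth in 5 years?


Future value formula: FV = PV × (1 + r)^t
FV = $22,000.00 × (1 + 0.115)^5
FV = $22,000.00 × 1.723353
FV = $37,913.77

FV = PV × (1 + r)^t = $37,913.77


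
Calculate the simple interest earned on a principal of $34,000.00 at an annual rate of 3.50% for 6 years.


Simple interest formula: I = P × r × t
I = $34,000.00 × 0.035 × 6
I = $7,140.00

I = P × r × t = $7,140.00


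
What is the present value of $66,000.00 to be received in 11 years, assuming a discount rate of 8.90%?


Present value formula: PV = FV / (1 + r)^t
PV = $66,000.00 / (1 + 0.089)^11
PV = $66,000.00 / 2.554505
PV = $25,836.71

PV = FV / (1 + r)^t = $25,836.71


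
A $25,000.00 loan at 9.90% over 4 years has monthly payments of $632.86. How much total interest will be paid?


Total paid over the life of the loan = PMT × n.
Total paid = $632.86 × 48 = $30,377.28
Total interest = total paid − principal = $30,377.28 − $25,000.00 = $5,377.28

Total interest = (PMT × n) - PV = $5,377.28


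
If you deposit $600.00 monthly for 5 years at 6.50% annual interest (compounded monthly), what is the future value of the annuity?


Future value of an ordinary annuity: FV = PMT × ((1 + r)^n − 1) / r
Monthly rate r = 0.065/12 ≈ 0.00541667, n = 60
FV = $600.00 × ((1 + 0.065/12)^60 − 1) / (0.065/12)
FV = $600.00 × 70.673968
FV = $42,404.38

FV = PMT × ((1+r)^n - 1)/r = $42,404.38


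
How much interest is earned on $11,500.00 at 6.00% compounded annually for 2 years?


Compound interest earned = final amount − principal.
A = P(1 + r/n)^(nt) = $11,500.00 × (1 + 0.06/1)^(1 × 2) = $12,921.40
Interest = A − P = $12,921.40 − $11,500.00 = $1,421.40

Interest = A - P = $1,421.40


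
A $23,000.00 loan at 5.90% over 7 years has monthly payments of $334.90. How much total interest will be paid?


Total paid over the life of the loan = PMT × n.
Total paid = $334.90 × 84 = $28,131.60
Total interest = total paid − principal = $28,131.60 − $23,000.00 = $5,131.60

Total interest = (PMT × n) - PV = $5,131.60


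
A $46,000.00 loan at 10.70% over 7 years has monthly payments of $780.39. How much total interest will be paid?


Total paid over the life of the loan = PMT × n.
Total paid = $780.39 × 84 = $65,552.76
Total interest = total paid − principal = $65,552.76 − $46,000.00 = $19,552.76

Total interest = (PMT × n) - PV = $19,552.76


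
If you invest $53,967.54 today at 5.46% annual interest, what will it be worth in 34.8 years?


Future value formula: FV = PV × (1 + r)^t
FV = $53,967.54 × (1 + 0.0546)^34.8
FV = $53,967.54 × 6.3599586
FV = $343,231.32

FV = PV × (1 + r)^t = $343,231.32


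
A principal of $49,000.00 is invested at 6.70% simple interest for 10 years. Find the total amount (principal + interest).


Total amount formula: A = P(1 + rt) = P + P·r·t
Interest: I = P × r × t = $49,000.00 × 0.067 × 10 = $32,830.00
A = P + I = $49,000.00 + $32,830.00 = $81,830.00

A = P + I = P(1 + rt) = $81,830.00


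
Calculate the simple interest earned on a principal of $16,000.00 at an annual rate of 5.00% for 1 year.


Simple interest formula: I = P × r × t
I = $16,000.00 × 0.05 × 1
I = $800.00

I = P × r × t = $800.00


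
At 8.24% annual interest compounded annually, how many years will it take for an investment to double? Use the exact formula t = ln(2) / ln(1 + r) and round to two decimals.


Doubling condition: (1 + r)^t = 2
Take ln of both sides: t × ln(1 + r) = ln(2)
t = ln(2) / ln(1 + r)
t = 0.693147 / 0.079181
t = 8.75

t = ln(2) / ln(1 + r) = 8.75 years


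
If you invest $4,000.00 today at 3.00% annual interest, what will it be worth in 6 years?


Future value formula: FV = PV × (1 + r)^t
FV = $4,000.00 × (1 + 0.03)^6
FV = $4,000.00 × 1.194052
FV = $4,776.21

FV = PV × (1 + r)^t = $4,776.21


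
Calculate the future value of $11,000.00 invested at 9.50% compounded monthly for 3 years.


Compound interest formula: A = P(1 + r/n)^(nt)
A = $11,000.00 × (1 + 0.095/12)^(12 × 3)
Growth factor: (1 + 0.095/12)^36 = 1.328271
A = $11,000.00 × 1.328271
A = $14,610.98

A = P(1 + r/n)^(nt) = $14,610.98


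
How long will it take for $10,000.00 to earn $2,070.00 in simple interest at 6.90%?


Rearrange the simple interest formula for t:
I = P × r × t  ⇒  t = I / (P × r)
t = $2,070.00 / ($10,000.00 × 0.069)
t = 3

t = I/(P×r) = 3 years


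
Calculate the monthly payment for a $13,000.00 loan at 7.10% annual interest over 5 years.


Loan payment formula: PMT = PV × r / (1 − (1 + r)^(−n))
Monthly rate r = 0.071/12 ≈ 0.00591667, n = 60 months
Denominator: 1 − (1 + 0.071/12)^(−60) = 0.298093
PMT = $13,000.00 × (0.071/12) / 0.298093
PMT = $258.03 per month

PMT = PV × r / (1-(1+r)^(-n)) = $258.03/month


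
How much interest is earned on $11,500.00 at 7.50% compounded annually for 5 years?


Compound interest earned = final amount − principal.
A = P(1 + r/n)^(nt) = $11,500.00 × (1 + 0.075/1)^(1 × 5) = $16,509.74
Interest = A − P = $16,509.74 − $11,500.00 = $5,009.74

Interest = A - P = $5,009.74


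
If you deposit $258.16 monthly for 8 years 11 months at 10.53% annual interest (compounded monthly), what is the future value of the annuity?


Future value of an ordinary annuity: FV = PMT × ((1 + r)^n − 1) / r
Monthly rate r = 0.1053/12 = 0.008775, n = 107
FV = $258.16 × ((1 + 0.1053/12)^107 − 1) / (0.1053/12)
FV = $258.16 × 176.271107
FV = $45,506.15

FV = PMT × ((1+r)^n - 1)/r = $45,506.15


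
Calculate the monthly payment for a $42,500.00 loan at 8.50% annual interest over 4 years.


Loan payment formula: PMT = PV × r / (1 − (1 + r)^(−n))
Monthly rate r = 0.085/12 ≈ 0.00708333, n = 48 months
Denominator: 1 − (1 + 0.085/12)^(−48) = 0.287376
PMT = $42,500.00 × (0.085/12) / 0.287376
PMT = $1,047.55 per month

PMT = PV × r / (1-(1+r)^(-n)) = $1,047.55/month


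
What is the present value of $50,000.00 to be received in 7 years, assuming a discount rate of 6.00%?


Present value formula: PV = FV / (1 + r)^t
PV = $50,000.00 / (1 + 0.06)^7
PV = $50,000.00 / 1.503630
PV = $33,252.86

PV = FV / (1 + r)^t = $33,252.86


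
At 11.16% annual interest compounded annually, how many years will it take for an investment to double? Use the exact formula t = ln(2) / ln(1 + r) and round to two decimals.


Doubling condition: (1 + r)^t = 2
Take ln of both sides: t × ln(1 + r) = ln(2)
t = ln(2) / ln(1 + r)
t = 0.693147 / 0.105800
t = 6.55

t = ln(2) / ln(1 + r) = 6.55 years


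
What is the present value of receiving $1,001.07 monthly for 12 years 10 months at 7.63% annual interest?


Present value of an ordinary annuity: PV = PMT × (1 − (1 + r)^(−n)) / r
Monthly rate r = 0.0763/12 ≈ 0.00635833, n = 154
PV = $1,001.07 × (1 − (1 + 0.0763/12)^(−154)) / (0.0763/12)
PV = $1,001.07 × 98.015639
PV = $98,120.52

PV = PMT × (1-(1+r)^(-n))/r = $98,120.52


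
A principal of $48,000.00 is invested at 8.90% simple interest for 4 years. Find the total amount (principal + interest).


Total amount formula: A = P(1 + rt) = P + P·r·t
Interest: I = P × r × t = $48,000.00 × 0.089 × 4 = $17,088.00
A = P + I = $48,000.00 + $17,088.00 = $65,088.00

A = P + I = P(1 + rt) = $65,088.00


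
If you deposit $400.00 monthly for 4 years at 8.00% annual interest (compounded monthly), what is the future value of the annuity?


Future value of an ordinary annuity: FV = PMT × ((1 + r)^n − 1) / r
Monthly rate r = 0.08/12 ≈ 0.00666667, n = 48
FV = $400.00 × ((1 + 0.08/12)^48 − 1) / (0.08/12)
FV = $400.00 × 56.349915
FV = $22,539.97

FV = PMT × ((1+r)^n - 1)/r = $22,539.97


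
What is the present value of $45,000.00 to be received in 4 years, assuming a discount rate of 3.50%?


Present value formula: PV = FV / (1 + r)^t
PV = $45,000.00 / (1 + 0.035)^4
PV = $45,000.00 / 1.147523
PV = $39,214.90

PV = FV / (1 + r)^t = $39,214.90


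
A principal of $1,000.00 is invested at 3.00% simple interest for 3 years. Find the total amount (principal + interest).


Total amount formula: A = P(1 + rt) = P + P·r·t
Interest: I = P × r × t = $1,000.00 × 0.03 × 3 = $90.00
A = P + I = $1,000.00 + $90.00 = $1,090.00

A = P + I = P(1 + rt) = $1,090.00


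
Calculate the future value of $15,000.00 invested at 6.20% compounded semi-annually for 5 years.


Compound interest formula: A = P(1 + r/n)^(nt)
A = $15,000.00 × (1 + 0.062/2)^(2 × 5)
Growth factor: (1 + 0.062/2)^10 = 1.3570213
A = $15,000.00 × 1.3570213
A = $20,355.32

A = P(1 + r/n)^(nt) = $20,355.32


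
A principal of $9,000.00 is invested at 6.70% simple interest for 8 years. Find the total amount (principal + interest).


Total amount formula: A = P(1 + rt) = P + P·r·t
Interest: I = P × r × t = $9,000.00 × 0.067 × 8 = $4,824.00
A = P + I = $9,000.00 + $4,824.00 = $13,824.00

A = P + I = P(1 + rt) = $13,824.00


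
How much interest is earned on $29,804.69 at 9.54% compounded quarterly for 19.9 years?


Compound interest earned = final amount − principal.
A = P(1 + r/n)^(nt) = $29,804.69 × (1 + 0.0954/4)^(4 × 19.9) = $194,579.39
Interest = A − P = $194,579.39 − $29,804.69 = $164,774.70

Interest = A - P = $164,774.70


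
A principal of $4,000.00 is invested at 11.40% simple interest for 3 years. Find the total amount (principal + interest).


Total amount formula: A = P(1 + rt) = P + P·r·t
Interest: I = P × r × t = $4,000.00 × 0.114 × 3 = $1,368.00
A = P + I = $4,000.00 + $1,368.00 = $5,368.00

A = P + I = P(1 + rt) = $5,368.00


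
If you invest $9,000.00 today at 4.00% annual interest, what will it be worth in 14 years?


Future value formula: FV = PV × (1 + r)^t
FV = $9,000.00 × (1 + 0.04)^14
FV = $9,000.00 × 1.7316764
FV = $15,585.09

FV = PV × (1 + r)^t = $15,585.09


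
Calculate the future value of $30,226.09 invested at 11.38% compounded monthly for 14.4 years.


Compound interest formula: A = P(1 + r/n)^(nt)
A = $30,226.09 × (1 + 0.1138/12)^(12 × 14.4)
Growth factor: (1 + 0.1138/12)^172.8 = 5.10897356
A = $30,226.09 × 5.10897356
A = $154,424.29

A = P(1 + r/n)^(nt) = $154,424.29


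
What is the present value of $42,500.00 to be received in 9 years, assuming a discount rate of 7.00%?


Present value formula: PV = FV / (1 + r)^t
PV = $42,500.00 / (1 + 0.07)^9
PV = $42,500.00 / 1.8384592
PV = $23,117.18

PV = FV / (1 + r)^t = $23,117.18


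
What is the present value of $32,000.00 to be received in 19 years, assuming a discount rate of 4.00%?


Present value formula: PV = FV / (1 + r)^t
PV = $32,000.00 / (1 + 0.04)^19
PV = $32,000.00 / 2.106849
PV = $15,188.56

PV = FV / (1 + r)^t = $15,188.56


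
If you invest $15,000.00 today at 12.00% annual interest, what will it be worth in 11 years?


Future value formula: FV = PV × (1 + r)^t
FV = $15,000.00 × (1 + 0.12)^11
FV = $15,000.00 × 3.478550
FV = $52,178.25

FV = PV × (1 + r)^t = $52,178.25


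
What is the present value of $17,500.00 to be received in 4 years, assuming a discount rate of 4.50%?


Present value formula: PV = FV / (1 + r)^t
PV = $17,500.00 / (1 + 0.045)^4
PV = $17,500.00 / 1.192519
PV = $14,674.82

PV = FV / (1 + r)^t = $14,674.82


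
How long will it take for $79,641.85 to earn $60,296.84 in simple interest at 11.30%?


Rearrange the simple interest formula for t:
I = P × r × t  ⇒  t = I / (P × r)
t = $60,296.84 / ($79,641.85 × 0.113)
t = 6.7

t = I/(P×r) = 6.7 years


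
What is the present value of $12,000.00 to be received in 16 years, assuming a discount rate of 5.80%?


Present value formula: PV = FV / (1 + r)^t
PV = $12,000.00 / (1 + 0.058)^16
PV = $12,000.00 / 2.464738
PV = $4,868.67

PV = FV / (1 + r)^t = $4,868.67


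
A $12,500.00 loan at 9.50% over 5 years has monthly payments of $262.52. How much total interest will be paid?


Total paid over the life of the loan = PMT × n.
Total paid = $262.52 × 60 = $15,751.20
Total interest = total paid − principal = $15,751.20 − $12,500.00 = $3,251.20

Total interest = (PMT × n) - PV = $3,251.20


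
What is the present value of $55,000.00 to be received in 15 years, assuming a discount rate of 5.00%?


Present value formula: PV = FV / (1 + r)^t
PV = $55,000.00 / (1 + 0.05)^15
PV = $55,000.00 / 2.078928
PV = $26,455.94

PV = FV / (1 + r)^t = $26,455.94


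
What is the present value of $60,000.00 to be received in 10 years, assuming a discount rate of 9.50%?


Present value formula: PV = FV / (1 + r)^t
PV = $60,000.00 / (1 + 0.095)^10
PV = $60,000.00 / 2.478228
PV = $24,210.85

PV = FV / (1 + r)^t = $24,210.85


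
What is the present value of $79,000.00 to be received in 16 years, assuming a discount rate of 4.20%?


Present value formula: PV = FV / (1 + r)^t
PV = $79,000.00 / (1 + 0.042)^16
PV = $79,000.00 / 1.931450
PV = $40,901.91

PV = FV / (1 + r)^t = $40,901.91


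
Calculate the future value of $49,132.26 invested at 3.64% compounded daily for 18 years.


Compound interest formula: A = P(1 + r/n)^(nt)
A = $49,132.26 × (1 + 0.0364/365)^(365 × 18)
Growth factor: (1 + 0.0364/365)^6570 = 1.9254647
A = $49,132.26 × 1.9254647
A = $94,602.43

A = P(1 + r/n)^(nt) = $94,602.43


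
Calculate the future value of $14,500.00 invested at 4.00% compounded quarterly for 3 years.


Compound interest formula: A = P(1 + r/n)^(nt)
A = $14,500.00 × (1 + 0.04/4)^(4 × 3)
Growth factor: (1 + 0.04/4)^12 = 1.126825
A = $14,500.00 × 1.126825
A = $16,338.96

A = P(1 + r/n)^(nt) = $16,338.96


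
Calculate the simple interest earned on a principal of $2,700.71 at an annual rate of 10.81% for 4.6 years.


Simple interest formula: I = P × r × t
I = $2,700.71 × 0.1081 × 4.6
I = $1,342.96

I = P × r × t = $1,342.96


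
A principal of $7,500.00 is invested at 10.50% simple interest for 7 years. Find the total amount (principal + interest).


Total amount formula: A = P(1 + rt) = P + P·r·t
Interest: I = P × r × t = $7,500.00 × 0.105 × 7 = $5,512.50
A = P + I = $7,500.00 + $5,512.50 = $13,012.50

A = P + I = P(1 + rt) = $13,012.50


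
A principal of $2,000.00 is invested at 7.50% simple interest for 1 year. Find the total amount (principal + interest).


Total amount formula: A = P(1 + rt) = P + P·r·t
Interest: I = P × r × t = $2,000.00 × 0.075 × 1 = $150.00
A = P + I = $2,000.00 + $150.00 = $2,150.00

A = P + I = P(1 + rt) = $2,150.00


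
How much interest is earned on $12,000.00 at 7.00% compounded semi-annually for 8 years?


Compound interest earned = final amount − principal.
A = P(1 + r/n)^(nt) = $12,000.00 × (1 + 0.07/2)^(2 × 8) = $20,807.83
Interest = A − P = $20,807.83 − $12,000.00 = $8,807.83

Interest = A - P = $8,807.83


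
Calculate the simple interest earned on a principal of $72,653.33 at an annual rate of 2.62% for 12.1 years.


Simple interest formula: I = P × r × t
I = $72,653.33 × 0.0262 × 12.1
I = $23,032.56

I = P × r × t = $23,032.56


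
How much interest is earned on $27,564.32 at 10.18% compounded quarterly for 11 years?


Compound interest earned = final amount − principal.
A = P(1 + r/n)^(nt) = $27,564.32 × (1 + 0.1018/4)^(4 × 11) = $83,288.46
Interest = A − P = $83,288.46 − $27,564.32 = $55,724.14

Interest = A - P = $55,724.14


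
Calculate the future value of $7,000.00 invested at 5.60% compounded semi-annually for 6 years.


Compound interest formula: A = P(1 + r/n)^(nt)
A = $7,000.00 × (1 + 0.056/2)^(2 × 6)
Growth factor: (1 + 0.056/2)^12 = 1.392892
A = $7,000.00 × 1.392892
A = $9,750.24

A = P(1 + r/n)^(nt) = $9,750.24


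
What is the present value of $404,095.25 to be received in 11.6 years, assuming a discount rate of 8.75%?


Present value formula: PV = FV / (1 + r)^t
PV = $404,095.25 / (1 + 0.0875)^11.6
PV = $404,095.25 / 2.6459369
PV = $152,722.94

PV = FV / (1 + r)^t = $152,722.94


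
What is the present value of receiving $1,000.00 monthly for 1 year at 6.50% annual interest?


Present value of an ordinary annuity: PV = PMT × (1 − (1 + r)^(−n)) / r
Monthly rate r = 0.065/12 ≈ 0.00541667, n = 12
PV = $1,000.00 × (1 − (1 + 0.065/12)^(−12)) / (0.065/12)
PV = $1,000.00 × 11.587967
PV = $11,587.97

PV = PMT × (1-(1+r)^(-n))/r = $11,587.97


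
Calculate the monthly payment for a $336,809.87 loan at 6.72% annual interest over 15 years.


Loan payment formula: PMT = PV × r / (1 − (1 + r)^(−n))
Monthly rate r = 0.0672/12 = 0.0056, n = 180 months
Denominator: 1 − (1 + 0.0672/12)^(−180) = 0.634024
PMT = $336,809.87 × (0.0672/12) / 0.634024
PMT = $2,974.86 per month

PMT = PV × r / (1-(1+r)^(-n)) = $2,974.86/month


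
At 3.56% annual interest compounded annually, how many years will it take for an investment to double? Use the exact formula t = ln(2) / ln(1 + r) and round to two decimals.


Doubling condition: (1 + r)^t = 2
Take ln of both sides: t × ln(1 + r) = ln(2)
t = ln(2) / ln(1 + r)
t = 0.693147 / 0.034981
t = 19.81

t = ln(2) / ln(1 + r) = 19.81 years


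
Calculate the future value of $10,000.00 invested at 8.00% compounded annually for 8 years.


Compound interest formula: A = P(1 + r/n)^(nt)
A = $10,000.00 × (1 + 0.08/1)^(1 × 8)
Growth factor: (1 + 0.08/1)^8 = 1.850930
A = $10,000.00 × 1.850930
A = $18,509.30

A = P(1 + r/n)^(nt) = $18,509.30


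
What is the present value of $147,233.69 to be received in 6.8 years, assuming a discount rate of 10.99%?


Present value formula: PV = FV / (1 + r)^t
PV = $147,233.69 / (1 + 0.1099)^6.8
PV = $147,233.69 / 2.0320303
PV = $72,456.44

PV = FV / (1 + r)^t = $72,456.44


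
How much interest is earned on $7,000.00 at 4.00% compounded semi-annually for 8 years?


Compound interest earned = final amount − principal.
A = P(1 + r/n)^(nt) = $7,000.00 × (1 + 0.04/2)^(2 × 8) = $9,609.50
Interest = A − P = $9,609.50 − $7,000.00 = $2,609.50

Interest = A - P = $2,609.50


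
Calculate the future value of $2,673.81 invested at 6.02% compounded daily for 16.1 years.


Compound interest formula: A = P(1 + r/n)^(nt)
A = $2,673.81 × (1 + 0.0602/365)^(365 × 16.1)
Growth factor: (1 + 0.0602/365)^5876.5 = 2.635677
A = $2,673.81 × 2.635677
A = $7,047.30

A = P(1 + r/n)^(nt) = $7,047.30


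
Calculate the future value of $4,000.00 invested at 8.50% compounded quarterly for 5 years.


Compound interest formula: A = P(1 + r/n)^(nt)
A = $4,000.00 × (1 + 0.085/4)^(4 × 5)
Growth factor: (1 + 0.085/4)^20 = 1.522795
A = $4,000.00 × 1.522795
A = $6,091.18

A = P(1 + r/n)^(nt) = $6,091.18


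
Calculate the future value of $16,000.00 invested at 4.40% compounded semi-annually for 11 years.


Compound interest formula: A = P(1 + r/n)^(nt)
A = $16,000.00 × (1 + 0.044/2)^(2 × 11)
Growth factor: (1 + 0.044/2)^22 = 1.614060
A = $16,000.00 × 1.614060
A = $25,824.96

A = P(1 + r/n)^(nt) = $25,824.96


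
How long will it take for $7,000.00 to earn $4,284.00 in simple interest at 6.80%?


Rearrange the simple interest formula for t:
I = P × r × t  ⇒  t = I / (P × r)
t = $4,284.00 / ($7,000.00 × 0.068)
t = 9

t = I/(P×r) = 9 years


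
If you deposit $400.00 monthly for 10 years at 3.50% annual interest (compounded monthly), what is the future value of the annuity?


Future value of an ordinary annuity: FV = PMT × ((1 + r)^n − 1) / r
Monthly rate r = 0.035/12 ≈ 0.00291667, n = 120
FV = $400.00 × ((1 + 0.035/12)^120 − 1) / (0.035/12)
FV = $400.00 × 143.432510
FV = $57,373.00

FV = PMT × ((1+r)^n - 1)/r = $57,373.00


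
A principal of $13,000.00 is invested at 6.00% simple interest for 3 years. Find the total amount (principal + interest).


Total amount formula: A = P(1 + rt) = P + P·r·t
Interest: I = P × r × t = $13,000.00 × 0.06 × 3 = $2,340.00
A = P + I = $13,000.00 + $2,340.00 = $15,340.00

A = P + I = P(1 + rt) = $15,340.00


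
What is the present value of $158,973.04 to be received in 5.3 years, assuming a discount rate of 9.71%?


Present value formula: PV = FV / (1 + r)^t
PV = $158,973.04 / (1 + 0.0971)^5.3
PV = $158,973.04 / 1.634199
PV = $97,278.87

PV = FV / (1 + r)^t = $97,278.87


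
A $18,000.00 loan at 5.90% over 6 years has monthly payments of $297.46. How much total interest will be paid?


Total paid over the life of the loan = PMT × n.
Total paid = $297.46 × 72 = $21,417.12
Total interest = total paid − principal = $21,417.12 − $18,000.00 = $3,417.12

Total interest = (PMT × n) - PV = $3,417.12


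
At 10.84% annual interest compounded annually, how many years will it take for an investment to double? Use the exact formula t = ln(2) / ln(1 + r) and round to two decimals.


Doubling condition: (1 + r)^t = 2
Take ln of both sides: t × ln(1 + r) = ln(2)
t = ln(2) / ln(1 + r)
t = 0.693147 / 0.102918
t = 6.73

t = ln(2) / ln(1 + r) = 6.73 years


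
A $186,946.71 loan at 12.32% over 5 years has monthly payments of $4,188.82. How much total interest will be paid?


Total paid over the life of the loan = PMT × n.
Total paid = $4,188.82 × 60 = $251,329.20
Total interest = total paid − principal = $251,329.20 − $186,946.71 = $64,382.49

Total interest = (PMT × n) - PV = $64,382.49


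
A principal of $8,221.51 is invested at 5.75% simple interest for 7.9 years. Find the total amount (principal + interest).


Total amount formula: A = P(1 + rt) = P + P·r·t
Interest: I = P × r × t = $8,221.51 × 0.0575 × 7.9 = $3,734.62
A = P + I = $8,221.51 + $3,734.62 = $11,956.13

A = P + I = P(1 + rt) = $11,956.13


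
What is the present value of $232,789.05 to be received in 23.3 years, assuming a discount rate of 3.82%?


Present value formula: PV = FV / (1 + r)^t
PV = $232,789.05 / (1 + 0.0382)^23.3
PV = $232,789.05 / 2.3952336
PV = $97,188.45

PV = FV / (1 + r)^t = $97,188.45


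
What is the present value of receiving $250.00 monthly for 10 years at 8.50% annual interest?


Present value of an ordinary annuity: PV = PMT × (1 − (1 + r)^(−n)) / r
Monthly rate r = 0.085/12 ≈ 0.00708333, n = 120
PV = $250.00 × (1 − (1 + 0.085/12)^(−120)) / (0.085/12)
PV = $250.00 × 80.654470
PV = $20,163.62

PV = PMT × (1-(1+r)^(-n))/r = $20,163.62


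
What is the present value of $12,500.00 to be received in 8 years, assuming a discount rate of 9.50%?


Present value formula: PV = FV / (1 + r)^t
PV = $12,500.00 / (1 + 0.095)^8
PV = $12,500.00 / 2.066869
PV = $6,047.79

PV = FV / (1 + r)^t = $6,047.79


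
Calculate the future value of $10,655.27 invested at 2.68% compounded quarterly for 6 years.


Compound interest formula: A = P(1 + r/n)^(nt)
A = $10,655.27 × (1 + 0.0268/4)^(4 × 6)
Growth factor: (1 + 0.0268/4)^24 = 1.173820
A = $10,655.27 × 1.173820
A = $12,507.37

A = P(1 + r/n)^(nt) = $12,507.37


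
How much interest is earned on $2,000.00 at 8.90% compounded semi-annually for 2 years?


Compound interest earned = final amount − principal.
A = P(1 + r/n)^(nt) = $2,000.00 × (1 + 0.089/2)^(2 × 2) = $2,380.48
Interest = A − P = $2,380.48 − $2,000.00 = $380.48

Interest = A - P = $380.48


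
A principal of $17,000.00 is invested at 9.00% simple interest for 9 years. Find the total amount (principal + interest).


Total amount formula: A = P(1 + rt) = P + P·r·t
Interest: I = P × r × t = $17,000.00 × 0.09 × 9 = $13,770.00
A = P + I = $17,000.00 + $13,770.00 = $30,770.00

A = P + I = P(1 + rt) = $30,770.00


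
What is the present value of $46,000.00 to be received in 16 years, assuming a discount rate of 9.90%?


Present value formula: PV = FV / (1 + r)^t
PV = $46,000.00 / (1 + 0.099)^16
PV = $46,000.00 / 4.5285908
PV = $10,157.69

PV = FV / (1 + r)^t = $10,157.69


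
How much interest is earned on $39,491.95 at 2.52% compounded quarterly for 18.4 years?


Compound interest earned = final amount − principal.
A = P(1 + r/n)^(nt) = $39,491.95 × (1 + 0.0252/4)^(4 × 18.4) = $62,697.55
Interest = A − P = $62,697.55 − $39,491.95 = $23,205.60

Interest = A - P = $23,205.60


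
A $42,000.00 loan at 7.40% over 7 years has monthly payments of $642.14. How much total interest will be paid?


Total paid over the life of the loan = PMT × n.
Total paid = $642.14 × 84 = $53,939.76
Total interest = total paid − principal = $53,939.76 − $42,000.00 = $11,939.76

Total interest = (PMT × n) - PV = $11,939.76


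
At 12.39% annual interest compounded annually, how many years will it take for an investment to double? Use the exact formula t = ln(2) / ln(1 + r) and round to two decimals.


Doubling condition: (1 + r)^t = 2
Take ln of both sides: t × ln(1 + r) = ln(2)
t = ln(2) / ln(1 + r)
t = 0.693147 / 0.116805
t = 5.93

t = ln(2) / ln(1 + r) = 5.93 years


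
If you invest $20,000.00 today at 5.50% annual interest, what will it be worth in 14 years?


Future value formula: FV = PV × (1 + r)^t
FV = $20,000.00 × (1 + 0.055)^14
FV = $20,000.00 × 2.1160915
FV = $42,321.83

FV = PV × (1 + r)^t = $42,321.83


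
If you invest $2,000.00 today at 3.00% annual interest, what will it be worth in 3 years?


Future value formula: FV = PV × (1 + r)^t
FV = $2,000.00 × (1 + 0.03)^3
FV = $2,000.00 × 1.092727
FV = $2,185.45

FV = PV × (1 + r)^t = $2,185.45


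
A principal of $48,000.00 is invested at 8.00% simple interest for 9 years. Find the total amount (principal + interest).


Total amount formula: A = P(1 + rt) = P + P·r·t
Interest: I = P × r × t = $48,000.00 × 0.08 × 9 = $34,560.00
A = P + I = $48,000.00 + $34,560.00 = $82,560.00

A = P + I = P(1 + rt) = $82,560.00


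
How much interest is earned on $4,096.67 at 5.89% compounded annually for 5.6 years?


Compound interest earned = final amount − principal.
A = P(1 + r/n)^(nt) = $4,096.67 × (1 + 0.0589/1)^(1 × 5.6) = $5,644.41
Interest = A − P = $5,644.41 − $4,096.67 = $1,547.74

Interest = A - P = $1,547.74


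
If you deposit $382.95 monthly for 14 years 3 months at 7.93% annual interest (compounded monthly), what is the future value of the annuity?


Future value of an ordinary annuity: FV = PMT × ((1 + r)^n − 1) / r
Monthly rate r = 0.0793/12 ≈ 0.00660833, n = 171
FV = $382.95 × ((1 + 0.0793/12)^171 − 1) / (0.0793/12)
FV = $382.95 × 315.396788
FV = $120,781.20

FV = PMT × ((1+r)^n - 1)/r = $120,781.20


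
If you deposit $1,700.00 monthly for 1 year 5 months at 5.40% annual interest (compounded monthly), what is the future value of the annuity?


Future value of an ordinary annuity: FV = PMT × ((1 + r)^n − 1) / r
Monthly rate r = 0.054/12 = 0.0045, n = 17
FV = $1,700.00 × ((1 + 0.054/12)^17 − 1) / (0.054/12)
FV = $1,700.00 × 17.625989
FV = $29,964.18

FV = PMT × ((1+r)^n - 1)/r = $29,964.18


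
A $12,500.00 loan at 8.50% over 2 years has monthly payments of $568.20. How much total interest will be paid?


Total paid over the life of the loan = PMT × n.
Total paid = $568.20 × 24 = $13,636.80
Total interest = total paid − principal = $13,636.80 − $12,500.00 = $1,136.80

Total interest = (PMT × n) - PV = $1,136.80


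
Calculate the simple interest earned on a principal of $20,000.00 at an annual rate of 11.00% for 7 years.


Simple interest formula: I = P × r × t
I = $20,000.00 × 0.11 × 7
I = $15,400.00

I = P × r × t = $15,400.00


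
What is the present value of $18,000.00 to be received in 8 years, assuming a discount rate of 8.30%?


Present value formula: PV = FV / (1 + r)^t
PV = $18,000.00 / (1 + 0.083)^8
PV = $18,000.00 / 1.892464
PV = $9,511.41

PV = FV / (1 + r)^t = $9,511.41


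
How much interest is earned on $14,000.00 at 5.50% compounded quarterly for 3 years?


Compound interest earned = final amount − principal.
A = P(1 + r/n)^(nt) = $14,000.00 × (1 + 0.055/4)^(4 × 3) = $16,492.95
Interest = A − P = $16,492.95 − $14,000.00 = $2,492.95

Interest = A - P = $2,492.95


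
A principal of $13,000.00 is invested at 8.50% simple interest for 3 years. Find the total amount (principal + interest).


Total amount formula: A = P(1 + rt) = P + P·r·t
Interest: I = P × r × t = $13,000.00 × 0.085 × 3 = $3,315.00
A = P + I = $13,000.00 + $3,315.00 = $16,315.00

A = P + I = P(1 + rt) = $16,315.00


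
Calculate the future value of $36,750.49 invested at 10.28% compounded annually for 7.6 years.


Compound interest formula: A = P(1 + r/n)^(nt)
A = $36,750.49 × (1 + 0.1028/1)^(1 × 7.6)
Growth factor: (1 + 0.1028/1)^7.6 = 2.103659
A = $36,750.49 × 2.103659
A = $77,310.50

A = P(1 + r/n)^(nt) = $77,310.50


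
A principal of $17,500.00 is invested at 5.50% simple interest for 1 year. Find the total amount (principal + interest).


Total amount formula: A = P(1 + rt) = P + P·r·t
Interest: I = P × r × t = $17,500.00 × 0.055 × 1 = $962.50
A = P + I = $17,500.00 + $962.50 = $18,462.50

A = P + I = P(1 + rt) = $18,462.50


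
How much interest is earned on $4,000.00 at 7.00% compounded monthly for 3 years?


Compound interest earned = final amount − principal.
A = P(1 + r/n)^(nt) = $4,000.00 × (1 + 0.07/12)^(12 × 3) = $4,931.70
Interest = A − P = $4,931.70 − $4,000.00 = $931.70

Interest = A - P = $931.70


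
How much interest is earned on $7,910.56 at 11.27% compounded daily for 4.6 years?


Compound interest earned = final amount − principal.
A = P(1 + r/n)^(nt) = $7,910.56 × (1 + 0.1127/365)^(365 × 4.6) = $13,283.71
Interest = A − P = $13,283.71 − $7,910.56 = $5,373.15

Interest = A - P = $5,373.15


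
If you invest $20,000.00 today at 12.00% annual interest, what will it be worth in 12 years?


Future value formula: FV = PV × (1 + r)^t
FV = $20,000.00 × (1 + 0.12)^12
FV = $20,000.00 × 3.895976
FV = $77,919.52

FV = PV × (1 + r)^t = $77,919.52


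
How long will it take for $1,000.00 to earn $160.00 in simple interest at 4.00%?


Rearrange the simple interest formula for t:
I = P × r × t  ⇒  t = I / (P × r)
t = $160.00 / ($1,000.00 × 0.04)
t = 4

t = I/(P×r) = 4 years


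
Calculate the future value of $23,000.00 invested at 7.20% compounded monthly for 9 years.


Compound interest formula: A = P(1 + r/n)^(nt)
A = $23,000.00 × (1 + 0.072/12)^(12 × 9)
Growth factor: (1 + 0.072/12)^108 = 1.9080156
A = $23,000.00 × 1.9080156
A = $43,884.36

A = P(1 + r/n)^(nt) = $43,884.36


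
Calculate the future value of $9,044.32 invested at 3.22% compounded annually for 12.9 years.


Compound interest formula: A = P(1 + r/n)^(nt)
A = $9,044.32 × (1 + 0.0322/1)^(1 × 12.9)
Growth factor: (1 + 0.0322/1)^12.9 = 1.505060
A = $9,044.32 × 1.505060
A = $13,612.24

A = P(1 + r/n)^(nt) = $13,612.24


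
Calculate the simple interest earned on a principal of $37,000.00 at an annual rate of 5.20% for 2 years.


Simple interest formula: I = P × r × t
I = $37,000.00 × 0.052 × 2
I = $3,848.00

I = P × r × t = $3,848.00


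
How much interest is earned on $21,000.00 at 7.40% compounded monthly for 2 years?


Compound interest earned = final amount − principal.
A = P(1 + r/n)^(nt) = $21,000.00 × (1 + 0.074/12)^(12 × 2) = $24,338.71
Interest = A − P = $24,338.71 − $21,000.00 = $3,338.71

Interest = A - P = $3,338.71


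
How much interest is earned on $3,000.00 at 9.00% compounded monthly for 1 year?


Compound interest earned = final amount − principal.
A = P(1 + r/n)^(nt) = $3,000.00 × (1 + 0.09/12)^(12 × 1) = $3,281.42
Interest = A − P = $3,281.42 − $3,000.00 = $281.42

Interest = A - P = $281.42


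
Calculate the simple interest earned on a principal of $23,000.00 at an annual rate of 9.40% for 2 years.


Simple interest formula: I = P × r × t
I = $23,000.00 × 0.094 × 2
I = $4,324.00

I = P × r × t = $4,324.00


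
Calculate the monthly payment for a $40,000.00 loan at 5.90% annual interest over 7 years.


Loan payment formula: PMT = PV × r / (1 − (1 + r)^(−n))
Monthly rate r = 0.059/12 ≈ 0.00491667, n = 84 months
Denominator: 1 − (1 + 0.059/12)^(−84) = 0.337668
PMT = $40,000.00 × (0.059/12) / 0.337668
PMT = $582.43 per month

PMT = PV × r / (1-(1+r)^(-n)) = $582.43/month


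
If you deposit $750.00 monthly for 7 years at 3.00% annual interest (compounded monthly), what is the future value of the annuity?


Future value of an ordinary annuity: FV = PMT × ((1 + r)^n − 1) / r
Monthly rate r = 0.03/12 = 0.0025, n = 84
FV = $750.00 × ((1 + 0.03/12)^84 − 1) / (0.03/12)
FV = $750.00 × 93.341920
FV = $70,006.44

FV = PMT × ((1+r)^n - 1)/r = $70,006.44


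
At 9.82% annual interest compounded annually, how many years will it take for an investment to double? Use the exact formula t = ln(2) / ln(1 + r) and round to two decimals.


Doubling condition: (1 + r)^t = 2
Take ln of both sides: t × ln(1 + r) = ln(2)
t = ln(2) / ln(1 + r)
t = 0.693147 / 0.093672
t = 7.40

t = ln(2) / ln(1 + r) = 7.40 years


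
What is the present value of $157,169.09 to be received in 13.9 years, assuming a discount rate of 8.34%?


Present value formula: PV = FV / (1 + r)^t
PV = $157,169.09 / (1 + 0.0834)^13.9
PV = $157,169.09 / 3.044842
PV = $51,618.14

PV = FV / (1 + r)^t = $51,618.14


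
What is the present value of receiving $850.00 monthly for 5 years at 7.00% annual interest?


Present value of an ordinary annuity: PV = PMT × (1 − (1 + r)^(−n)) / r
Monthly rate r = 0.07/12 ≈ 0.00583333, n = 60
PV = $850.00 × (1 − (1 + 0.07/12)^(−60)) / (0.07/12)
PV = $850.00 × 50.501994
PV = $42,926.69

PV = PMT × (1-(1+r)^(-n))/r = $42,926.69


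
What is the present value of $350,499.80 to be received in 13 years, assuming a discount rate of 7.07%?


Present value formula: PV = FV / (1 + r)^t
PV = $350,499.80 / (1 + 0.0707)^13
PV = $350,499.80 / 2.4304206
PV = $144,213.64

PV = FV / (1 + r)^t = $144,213.64


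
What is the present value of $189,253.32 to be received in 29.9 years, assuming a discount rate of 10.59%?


Present value formula: PV = FV / (1 + r)^t
PV = $189,253.32 / (1 + 0.1059)^29.9
PV = $189,253.32 / 20.281691
PV = $9,331.24

PV = FV / (1 + r)^t = $9,331.24


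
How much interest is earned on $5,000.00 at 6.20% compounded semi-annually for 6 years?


Compound interest earned = final amount − principal.
A = P(1 + r/n)^(nt) = $5,000.00 × (1 + 0.062/2)^(2 × 6) = $7,212.30
Interest = A − P = $7,212.30 − $5,000.00 = $2,212.30

Interest = A - P = $2,212.30


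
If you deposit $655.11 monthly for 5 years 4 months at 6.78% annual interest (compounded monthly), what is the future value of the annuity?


Future value of an ordinary annuity: FV = PMT × ((1 + r)^n − 1) / r
Monthly rate r = 0.0678/12 = 0.00565, n = 64
FV = $655.11 × ((1 + 0.0678/12)^64 − 1) / (0.0678/12)
FV = $655.11 × 76.843239
FV = $50,340.77

FV = PMT × ((1+r)^n - 1)/r = $50,340.77


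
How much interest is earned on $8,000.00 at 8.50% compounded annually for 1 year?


Compound interest earned = final amount − principal.
A = P(1 + r/n)^(nt) = $8,000.00 × (1 + 0.085/1)^(1 × 1) = $8,680.00
Interest = A − P = $8,680.00 − $8,000.00 = $680.00

Interest = A - P = $680.00
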